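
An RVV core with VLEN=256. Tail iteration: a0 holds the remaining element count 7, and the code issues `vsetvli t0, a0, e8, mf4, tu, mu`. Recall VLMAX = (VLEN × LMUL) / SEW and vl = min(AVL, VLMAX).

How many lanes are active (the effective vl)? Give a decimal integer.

lanes per group: 256·1/4/8 = 8
vl ← min(7, 8) = 7

vl = 7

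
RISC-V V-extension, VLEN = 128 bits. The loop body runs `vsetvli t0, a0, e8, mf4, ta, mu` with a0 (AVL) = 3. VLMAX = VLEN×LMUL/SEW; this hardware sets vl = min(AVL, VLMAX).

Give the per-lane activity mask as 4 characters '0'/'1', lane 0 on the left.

VLMAX = (128 × 1/4) / 8 = 4 lanes
vl = min(AVL, VLMAX) = min(3, 4) = 3
bits (lane 0 leftmost): 1110

predicate = 1110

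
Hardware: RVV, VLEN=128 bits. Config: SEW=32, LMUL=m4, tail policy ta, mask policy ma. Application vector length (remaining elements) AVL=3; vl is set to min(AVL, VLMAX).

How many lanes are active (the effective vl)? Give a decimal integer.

vl = 3

VLMAX = (128 × 4) / 32 = 16 lanes
vl ← min(3, 16) = 3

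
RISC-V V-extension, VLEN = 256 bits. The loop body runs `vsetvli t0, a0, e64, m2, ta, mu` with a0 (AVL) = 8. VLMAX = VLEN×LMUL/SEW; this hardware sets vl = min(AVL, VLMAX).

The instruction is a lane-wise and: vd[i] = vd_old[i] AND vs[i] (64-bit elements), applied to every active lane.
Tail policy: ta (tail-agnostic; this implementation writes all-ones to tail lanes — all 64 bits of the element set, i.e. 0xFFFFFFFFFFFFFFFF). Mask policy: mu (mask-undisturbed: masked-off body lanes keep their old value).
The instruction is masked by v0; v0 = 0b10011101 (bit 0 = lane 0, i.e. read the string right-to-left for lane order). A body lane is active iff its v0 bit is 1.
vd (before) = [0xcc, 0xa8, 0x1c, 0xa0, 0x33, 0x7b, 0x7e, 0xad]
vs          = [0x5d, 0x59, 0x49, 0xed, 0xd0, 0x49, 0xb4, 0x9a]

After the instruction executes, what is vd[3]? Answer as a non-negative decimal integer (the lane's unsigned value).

VLMAX = (256 × 2) / 64 = 8 lanes
vl ← min(8, 8) = 8
  i=0: and(0xcc,0x5d) → 76
  i=1: mask-off/keep → 168
  i=2: and(0x1c,0x49) → 8
  i=3: and(0xa0,0xed) → 160
  i=4: and(0x33,0xd0) → 16
  i=5: mask-off/keep → 123
  i=6: mask-off/keep → 126
  i=7: and(0xad,0x9a) → 136

vd[3] = 160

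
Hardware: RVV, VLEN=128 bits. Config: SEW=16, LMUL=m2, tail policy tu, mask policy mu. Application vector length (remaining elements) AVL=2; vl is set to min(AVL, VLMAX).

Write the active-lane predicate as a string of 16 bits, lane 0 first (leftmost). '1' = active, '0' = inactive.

predicate = 1100000000000000

lanes per group: 128·2/16 = 16
AVL=2 ≤ VLMAX=16, so vl = 2
bits (lane 0 leftmost): 1100000000000000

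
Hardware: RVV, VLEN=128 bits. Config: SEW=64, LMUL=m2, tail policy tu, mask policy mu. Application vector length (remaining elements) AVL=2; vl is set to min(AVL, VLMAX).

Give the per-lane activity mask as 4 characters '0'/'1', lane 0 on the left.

lanes per group: 128·2/64 = 4
AVL=2 ≤ VLMAX=4, so vl = 2
bits (lane 0 leftmost): 1100

predicate = 1100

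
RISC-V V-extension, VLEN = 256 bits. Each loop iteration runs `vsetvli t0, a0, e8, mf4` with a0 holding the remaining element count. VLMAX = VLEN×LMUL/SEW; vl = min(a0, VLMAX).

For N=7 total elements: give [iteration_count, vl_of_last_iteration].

[iterations, last_vl] = [1, 7]

lanes per group: 256·1/4/8 = 8
N=7: ⌈7/8⌉ = 1 iters; last vl = 7 − 0×8 = 7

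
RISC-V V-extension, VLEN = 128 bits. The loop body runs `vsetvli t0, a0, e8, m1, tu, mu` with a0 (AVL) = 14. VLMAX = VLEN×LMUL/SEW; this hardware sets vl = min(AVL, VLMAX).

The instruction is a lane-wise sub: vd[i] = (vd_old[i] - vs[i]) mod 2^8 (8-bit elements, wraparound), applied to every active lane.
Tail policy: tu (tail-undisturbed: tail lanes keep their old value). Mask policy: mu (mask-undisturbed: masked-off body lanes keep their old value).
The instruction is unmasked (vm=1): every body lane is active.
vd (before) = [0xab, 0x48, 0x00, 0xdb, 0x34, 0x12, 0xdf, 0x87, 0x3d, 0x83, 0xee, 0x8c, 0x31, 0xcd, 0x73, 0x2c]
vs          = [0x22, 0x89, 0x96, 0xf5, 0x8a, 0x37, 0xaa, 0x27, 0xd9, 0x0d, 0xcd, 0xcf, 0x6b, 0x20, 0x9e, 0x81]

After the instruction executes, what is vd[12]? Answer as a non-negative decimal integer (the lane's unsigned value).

vd[12] = 198

lanes per group: 128·1/8 = 16
AVL=14 ≤ VLMAX=16, so vl = 14
[0] sub(0xab,0x22) = 0x89
[1] sub(0x48,0x89) = 0xbf
[2] sub(0x00,0x96) = 0x6a
[3] sub(0xdb,0xf5) = 0xe6
[4] sub(0x34,0x8a) = 0xaa
[5] sub(0x12,0x37) = 0xdb
[6] sub(0xdf,0xaa) = 0x35
[7] sub(0x87,0x27) = 0x60
[8] sub(0x3d,0xd9) = 0x64
[9] sub(0x83,0x0d) = 0x76
[10] sub(0xee,0xcd) = 0x21
[11] sub(0x8c,0xcf) = 0xbd
[12] sub(0x31,0x6b) = 0xc6
[13] sub(0xcd,0x20) = 0xad
[14] tail/keep = 0x73
[15] tail/keep = 0x2c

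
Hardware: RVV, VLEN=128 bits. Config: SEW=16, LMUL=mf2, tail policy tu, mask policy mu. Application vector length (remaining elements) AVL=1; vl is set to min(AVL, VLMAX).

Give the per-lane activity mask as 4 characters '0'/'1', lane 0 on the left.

predicate = 1000

VLMAX = (128 × 1/2) / 16 = 4 lanes
AVL=1 ≤ VLMAX=4, so vl = 1
bits (lane 0 leftmost): 1000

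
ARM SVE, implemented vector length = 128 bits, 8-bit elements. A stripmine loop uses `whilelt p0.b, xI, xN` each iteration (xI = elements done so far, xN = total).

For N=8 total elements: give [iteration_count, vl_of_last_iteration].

[iterations, last_vl] = [1, 8]

lane count: 128 div 8 = 16
8 elements at 16/iter → 1 passes, remainder 8 on the last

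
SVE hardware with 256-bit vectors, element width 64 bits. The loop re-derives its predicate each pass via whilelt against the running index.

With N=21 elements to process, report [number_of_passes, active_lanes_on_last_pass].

[iterations, last_vl] = [6, 1]

256-bit reg / 64-bit elem → 4 lanes
21 elements at 4/iter → 6 passes, remainder 1 on the last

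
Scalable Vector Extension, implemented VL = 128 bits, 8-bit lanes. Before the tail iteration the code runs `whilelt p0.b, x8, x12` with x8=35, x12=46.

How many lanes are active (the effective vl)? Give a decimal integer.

lane count: 128 div 8 = 16
whilelt: lane j active iff 35+j < 46 → j < 11 → 11 active

vl = 11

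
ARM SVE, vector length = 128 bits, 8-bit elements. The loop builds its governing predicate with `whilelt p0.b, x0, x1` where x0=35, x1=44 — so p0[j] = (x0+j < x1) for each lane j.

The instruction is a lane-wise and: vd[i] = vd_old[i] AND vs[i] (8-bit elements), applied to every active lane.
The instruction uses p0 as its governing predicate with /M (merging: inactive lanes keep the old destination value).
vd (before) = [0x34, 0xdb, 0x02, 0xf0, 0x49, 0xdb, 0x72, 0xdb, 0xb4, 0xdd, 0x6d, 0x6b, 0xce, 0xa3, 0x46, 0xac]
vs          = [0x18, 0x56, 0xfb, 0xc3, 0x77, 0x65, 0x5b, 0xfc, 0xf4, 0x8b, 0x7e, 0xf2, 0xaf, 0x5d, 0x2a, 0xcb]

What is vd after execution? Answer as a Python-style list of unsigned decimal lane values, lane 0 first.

vd = [16, 82, 2, 192, 65, 65, 82, 216, 180, 221, 109, 107, 206, 163, 70, 172]

lane count: 128 div 8 = 16
whilelt: lane j active iff 35+j < 44 → j < 9 → 9 active
lane  0: and(0x34,0x18) ⇒ 0x10
lane  1: and(0xdb,0x56) ⇒ 0x52
lane  2: and(0x02,0xfb) ⇒ 0x02
lane  3: and(0xf0,0xc3) ⇒ 0xc0
lane  4: and(0x49,0x77) ⇒ 0x41
lane  5: and(0xdb,0x65) ⇒ 0x41
lane  6: and(0x72,0x5b) ⇒ 0x52
lane  7: and(0xdb,0xfc) ⇒ 0xd8
lane  8: and(0xb4,0xf4) ⇒ 0xb4
lane  9: tail/keep ⇒ 0xdd
lane 10: tail/keep ⇒ 0x6d
lane 11: tail/keep ⇒ 0x6b
lane 12: tail/keep ⇒ 0xce
lane 13: tail/keep ⇒ 0xa3
lane 14: tail/keep ⇒ 0x46
lane 15: tail/keep ⇒ 0xac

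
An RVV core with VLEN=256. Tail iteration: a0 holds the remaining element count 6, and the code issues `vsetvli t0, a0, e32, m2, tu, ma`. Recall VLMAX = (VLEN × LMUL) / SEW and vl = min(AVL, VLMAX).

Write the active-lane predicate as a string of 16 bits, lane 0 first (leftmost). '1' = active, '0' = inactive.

lanes per group: 256·2/32 = 16
vl = min(AVL, VLMAX) = min(6, 16) = 6
bits (lane 0 leftmost): 1111110000000000

predicate = 1111110000000000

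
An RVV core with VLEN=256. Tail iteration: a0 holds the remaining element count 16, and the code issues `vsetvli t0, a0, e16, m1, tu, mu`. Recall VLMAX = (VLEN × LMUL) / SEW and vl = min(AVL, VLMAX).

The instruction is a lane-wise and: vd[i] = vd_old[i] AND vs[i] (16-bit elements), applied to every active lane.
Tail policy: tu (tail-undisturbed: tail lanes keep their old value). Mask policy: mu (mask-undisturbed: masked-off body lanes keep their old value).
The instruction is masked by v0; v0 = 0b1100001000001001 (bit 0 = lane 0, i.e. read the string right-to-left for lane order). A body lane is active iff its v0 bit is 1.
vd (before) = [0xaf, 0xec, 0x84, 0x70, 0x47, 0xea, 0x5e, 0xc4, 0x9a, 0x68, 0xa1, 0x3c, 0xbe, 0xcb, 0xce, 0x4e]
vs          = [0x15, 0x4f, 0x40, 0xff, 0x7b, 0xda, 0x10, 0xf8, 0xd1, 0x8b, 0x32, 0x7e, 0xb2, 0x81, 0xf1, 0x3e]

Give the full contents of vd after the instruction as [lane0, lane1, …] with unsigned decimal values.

VLMAX = (256 × 1) / 16 = 16 lanes
vl = min(AVL, VLMAX) = min(16, 16) = 16
vd[0] and(0xaf,0x15) -> 0x05
vd[1] mask-off/keep -> 0xec
vd[2] mask-off/keep -> 0x84
vd[3] and(0x70,0xff) -> 0x70
vd[4] mask-off/keep -> 0x47
vd[5] mask-off/keep -> 0xea
vd[6] mask-off/keep -> 0x5e
vd[7] mask-off/keep -> 0xc4
vd[8] mask-off/keep -> 0x9a
vd[9] and(0x68,0x8b) -> 0x08
vd[10] mask-off/keep -> 0xa1
vd[11] mask-off/keep -> 0x3c
vd[12] mask-off/keep -> 0xbe
vd[13] mask-off/keep -> 0xcb
vd[14] and(0xce,0xf1) -> 0xc0
vd[15] and(0x4e,0x3e) -> 0x0e

vd = [5, 236, 132, 112, 71, 234, 94, 196, 154, 8, 161, 60, 190, 203, 192, 14]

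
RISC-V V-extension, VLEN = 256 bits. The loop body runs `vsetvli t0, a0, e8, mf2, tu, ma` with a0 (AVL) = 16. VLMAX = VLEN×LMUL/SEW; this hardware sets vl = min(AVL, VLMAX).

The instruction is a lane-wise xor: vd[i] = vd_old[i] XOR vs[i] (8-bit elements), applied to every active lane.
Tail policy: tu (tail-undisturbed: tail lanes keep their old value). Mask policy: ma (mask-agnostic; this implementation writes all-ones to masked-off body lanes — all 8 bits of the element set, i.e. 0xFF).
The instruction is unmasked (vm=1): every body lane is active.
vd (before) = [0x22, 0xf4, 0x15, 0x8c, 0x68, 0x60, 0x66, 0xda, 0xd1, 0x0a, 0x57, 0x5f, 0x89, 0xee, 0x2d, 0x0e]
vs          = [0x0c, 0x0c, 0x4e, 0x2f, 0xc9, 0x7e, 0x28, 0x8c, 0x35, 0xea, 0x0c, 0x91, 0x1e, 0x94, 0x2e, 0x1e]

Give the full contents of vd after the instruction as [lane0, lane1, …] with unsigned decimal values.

vd = [46, 248, 91, 163, 161, 30, 78, 86, 228, 224, 91, 206, 151, 122, 3, 16]

VLMAX = (256 × 1/2) / 8 = 16 lanes
vl = min(AVL, VLMAX) = min(16, 16) = 16
[0] xor(0x22,0x0c) = 0x2e
[1] xor(0xf4,0x0c) = 0xf8
[2] xor(0x15,0x4e) = 0x5b
[3] xor(0x8c,0x2f) = 0xa3
[4] xor(0x68,0xc9) = 0xa1
[5] xor(0x60,0x7e) = 0x1e
[6] xor(0x66,0x28) = 0x4e
[7] xor(0xda,0x8c) = 0x56
[8] xor(0xd1,0x35) = 0xe4
[9] xor(0x0a,0xea) = 0xe0
[10] xor(0x57,0x0c) = 0x5b
[11] xor(0x5f,0x91) = 0xce
[12] xor(0x89,0x1e) = 0x97
[13] xor(0xee,0x94) = 0x7a
[14] xor(0x2d,0x2e) = 0x03
[15] xor(0x0e,0x1e) = 0x10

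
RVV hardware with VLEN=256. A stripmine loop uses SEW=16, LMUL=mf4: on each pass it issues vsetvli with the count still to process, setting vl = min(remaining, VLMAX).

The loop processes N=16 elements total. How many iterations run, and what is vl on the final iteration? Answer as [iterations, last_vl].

lanes per group: 256·1/4/16 = 4
16 elements at 4/iter → 4 passes, remainder 4 on the last

[iterations, last_vl] = [4, 4]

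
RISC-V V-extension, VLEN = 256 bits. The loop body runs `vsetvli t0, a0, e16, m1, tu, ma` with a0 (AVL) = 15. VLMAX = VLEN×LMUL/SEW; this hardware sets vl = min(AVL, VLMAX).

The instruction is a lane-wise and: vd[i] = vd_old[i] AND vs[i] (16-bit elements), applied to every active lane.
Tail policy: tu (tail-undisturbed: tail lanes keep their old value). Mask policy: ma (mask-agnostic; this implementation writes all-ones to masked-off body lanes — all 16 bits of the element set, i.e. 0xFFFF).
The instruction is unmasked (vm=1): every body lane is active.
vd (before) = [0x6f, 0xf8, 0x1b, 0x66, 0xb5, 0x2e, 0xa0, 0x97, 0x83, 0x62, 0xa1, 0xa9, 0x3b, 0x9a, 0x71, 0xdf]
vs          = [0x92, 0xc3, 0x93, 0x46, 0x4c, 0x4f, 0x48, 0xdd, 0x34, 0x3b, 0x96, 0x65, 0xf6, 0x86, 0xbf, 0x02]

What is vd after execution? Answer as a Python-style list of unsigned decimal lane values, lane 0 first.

vd = [2, 192, 19, 70, 4, 14, 0, 149, 0, 34, 128, 33, 50, 130, 49, 223]

lanes per group: 256·1/16 = 16
AVL=15 ≤ VLMAX=16, so vl = 15
  i=0: and(0x6f,0x92) → 2
  i=1: and(0xf8,0xc3) → 192
  i=2: and(0x1b,0x93) → 19
  i=3: and(0x66,0x46) → 70
  i=4: and(0xb5,0x4c) → 4
  i=5: and(0x2e,0x4f) → 14
  i=6: and(0xa0,0x48) → 0
  i=7: and(0x97,0xdd) → 149
  i=8: and(0x83,0x34) → 0
  i=9: and(0x62,0x3b) → 34
  i=10: and(0xa1,0x96) → 128
  i=11: and(0xa9,0x65) → 33
  i=12: and(0x3b,0xf6) → 50
  i=13: and(0x9a,0x86) → 130
  i=14: and(0x71,0xbf) → 49
  i=15: tail/keep → 223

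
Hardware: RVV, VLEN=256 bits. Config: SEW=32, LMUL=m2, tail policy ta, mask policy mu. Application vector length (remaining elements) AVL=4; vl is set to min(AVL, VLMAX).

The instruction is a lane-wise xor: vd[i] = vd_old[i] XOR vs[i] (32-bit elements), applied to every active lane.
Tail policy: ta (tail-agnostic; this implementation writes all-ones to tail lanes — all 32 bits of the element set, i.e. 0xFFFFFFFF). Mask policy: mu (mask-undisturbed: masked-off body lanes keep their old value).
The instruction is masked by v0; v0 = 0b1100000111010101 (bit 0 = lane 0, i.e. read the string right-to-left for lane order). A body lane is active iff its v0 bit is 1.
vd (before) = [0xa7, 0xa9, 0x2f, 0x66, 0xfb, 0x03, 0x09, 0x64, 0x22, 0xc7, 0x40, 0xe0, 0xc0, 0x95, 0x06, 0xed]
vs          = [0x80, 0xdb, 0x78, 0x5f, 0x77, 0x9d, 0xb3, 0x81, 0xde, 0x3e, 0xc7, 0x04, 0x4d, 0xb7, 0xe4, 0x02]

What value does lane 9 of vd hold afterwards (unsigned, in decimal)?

lanes per group: 256·2/32 = 16
vl ← min(4, 16) = 4
  i=0: xor(0xa7,0x80) → 39
  i=1: mask-off/keep → 169
  i=2: xor(0x2f,0x78) → 87
  i=3: mask-off/keep → 102
  i=4: tail/ones → 4294967295
  i=5: tail/ones → 4294967295
  i=6: tail/ones → 4294967295
  i=7: tail/ones → 4294967295
  i=8: tail/ones → 4294967295
  i=9: tail/ones → 4294967295
  i=10: tail/ones → 4294967295
  i=11: tail/ones → 4294967295
  i=12: tail/ones → 4294967295
  i=13: tail/ones → 4294967295
  i=14: tail/ones → 4294967295
  i=15: tail/ones → 4294967295

vd[9] = 4294967295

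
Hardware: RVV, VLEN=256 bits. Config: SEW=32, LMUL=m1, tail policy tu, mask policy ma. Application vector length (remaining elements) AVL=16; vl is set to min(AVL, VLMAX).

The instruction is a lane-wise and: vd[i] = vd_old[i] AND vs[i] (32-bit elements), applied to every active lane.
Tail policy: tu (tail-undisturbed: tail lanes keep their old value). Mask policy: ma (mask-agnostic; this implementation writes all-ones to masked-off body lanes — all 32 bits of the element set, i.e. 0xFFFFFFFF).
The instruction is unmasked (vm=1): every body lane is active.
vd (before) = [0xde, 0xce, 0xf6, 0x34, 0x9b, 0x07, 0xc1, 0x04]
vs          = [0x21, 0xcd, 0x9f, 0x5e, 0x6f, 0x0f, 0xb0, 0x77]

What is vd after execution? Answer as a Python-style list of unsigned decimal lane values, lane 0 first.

vd = [0, 204, 150, 20, 11, 7, 128, 4]

VLMAX = VLEN×LMUL/SEW = 256×1/32 = 8
AVL=16 > VLMAX=8, so vl = 8
  i=0: and(0xde,0x21) → 0
  i=1: and(0xce,0xcd) → 204
  i=2: and(0xf6,0x9f) → 150
  i=3: and(0x34,0x5e) → 20
  i=4: and(0x9b,0x6f) → 11
  i=5: and(0x07,0x0f) → 7
  i=6: and(0xc1,0xb0) → 128
  i=7: and(0x04,0x77) → 4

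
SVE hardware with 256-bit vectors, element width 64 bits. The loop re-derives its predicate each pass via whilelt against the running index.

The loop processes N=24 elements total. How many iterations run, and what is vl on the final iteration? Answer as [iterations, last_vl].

[iterations, last_vl] = [6, 4]

register lanes = 256/64 = 4
N=24: ⌈24/4⌉ = 6 iters; last vl = 24 − 5×4 = 4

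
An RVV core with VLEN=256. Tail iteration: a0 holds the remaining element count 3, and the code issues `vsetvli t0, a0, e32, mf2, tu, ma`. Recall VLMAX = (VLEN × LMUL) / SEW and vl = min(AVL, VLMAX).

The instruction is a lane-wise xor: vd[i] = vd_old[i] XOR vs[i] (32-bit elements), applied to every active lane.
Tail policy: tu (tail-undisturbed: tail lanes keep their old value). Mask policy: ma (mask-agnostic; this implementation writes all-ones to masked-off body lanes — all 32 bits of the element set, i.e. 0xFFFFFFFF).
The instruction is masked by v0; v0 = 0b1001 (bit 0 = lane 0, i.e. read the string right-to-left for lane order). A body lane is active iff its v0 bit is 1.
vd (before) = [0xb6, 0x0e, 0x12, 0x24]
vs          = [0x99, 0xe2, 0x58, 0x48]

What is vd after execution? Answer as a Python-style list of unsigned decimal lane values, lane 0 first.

lanes per group: 256·1/2/32 = 4
vl ← min(3, 4) = 3
vd[0] xor(0xb6,0x99) -> 0x2f
vd[1] mask-off/ones -> 0xffffffff
vd[2] mask-off/ones -> 0xffffffff
vd[3] tail/keep -> 0x24

vd = [47, 4294967295, 4294967295, 36]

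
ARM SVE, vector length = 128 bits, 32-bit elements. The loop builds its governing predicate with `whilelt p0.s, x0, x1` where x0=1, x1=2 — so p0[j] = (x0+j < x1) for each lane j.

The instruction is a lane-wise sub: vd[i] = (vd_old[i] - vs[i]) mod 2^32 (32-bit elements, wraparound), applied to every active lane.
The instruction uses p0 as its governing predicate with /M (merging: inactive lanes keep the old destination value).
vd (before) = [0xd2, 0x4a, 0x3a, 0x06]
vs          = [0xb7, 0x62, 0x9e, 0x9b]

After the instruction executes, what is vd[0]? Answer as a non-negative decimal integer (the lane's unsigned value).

vd[0] = 27

128-bit reg / 32-bit elem → 4 lanes
whilelt: lane j active iff 1+j < 2 → j < 1 → 1 active
[0] sub(0xd2,0xb7) = 0x1b
[1] tail/keep = 0x4a
[2] tail/keep = 0x3a
[3] tail/keep = 0x06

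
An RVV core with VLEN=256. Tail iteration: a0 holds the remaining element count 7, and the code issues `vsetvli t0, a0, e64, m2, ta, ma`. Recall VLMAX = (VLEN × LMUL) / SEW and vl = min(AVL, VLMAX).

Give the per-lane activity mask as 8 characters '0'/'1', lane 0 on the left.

VLMAX = (256 × 2) / 64 = 8 lanes
vl = min(AVL, VLMAX) = min(7, 8) = 7
bits (lane 0 leftmost): 11111110

predicate = 11111110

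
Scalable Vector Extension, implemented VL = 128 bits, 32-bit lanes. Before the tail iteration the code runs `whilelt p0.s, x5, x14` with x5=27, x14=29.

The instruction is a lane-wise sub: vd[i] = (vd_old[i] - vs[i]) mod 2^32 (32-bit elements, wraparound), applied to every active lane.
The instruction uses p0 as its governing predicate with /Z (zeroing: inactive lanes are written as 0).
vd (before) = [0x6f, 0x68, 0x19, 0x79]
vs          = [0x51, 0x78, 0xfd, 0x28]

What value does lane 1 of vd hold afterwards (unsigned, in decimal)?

lane count: 128 div 32 = 4
whilelt: lane j active iff 27+j < 29 → j < 2 → 2 active
vd[0] sub(0x6f,0x51) -> 0x1e
vd[1] sub(0x68,0x78) -> 0xfffffff0
vd[2] tail/zero -> 0x00
vd[3] tail/zero -> 0x00

vd[1] = 4294967280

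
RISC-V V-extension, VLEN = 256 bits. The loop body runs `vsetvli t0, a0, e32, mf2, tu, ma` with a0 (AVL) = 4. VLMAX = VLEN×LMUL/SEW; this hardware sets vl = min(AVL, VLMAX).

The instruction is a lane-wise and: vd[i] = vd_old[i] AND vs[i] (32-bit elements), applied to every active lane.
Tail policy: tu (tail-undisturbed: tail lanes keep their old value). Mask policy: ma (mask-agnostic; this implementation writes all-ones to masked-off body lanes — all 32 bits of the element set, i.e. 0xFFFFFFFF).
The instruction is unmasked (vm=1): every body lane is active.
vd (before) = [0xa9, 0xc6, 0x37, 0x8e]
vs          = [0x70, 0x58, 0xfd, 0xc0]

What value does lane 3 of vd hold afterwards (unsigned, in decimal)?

lanes per group: 256·1/2/32 = 4
AVL=4 ≤ VLMAX=4, so vl = 4
  i=0: and(0xa9,0x70) → 32
  i=1: and(0xc6,0x58) → 64
  i=2: and(0x37,0xfd) → 53
  i=3: and(0x8e,0xc0) → 128

vd[3] = 128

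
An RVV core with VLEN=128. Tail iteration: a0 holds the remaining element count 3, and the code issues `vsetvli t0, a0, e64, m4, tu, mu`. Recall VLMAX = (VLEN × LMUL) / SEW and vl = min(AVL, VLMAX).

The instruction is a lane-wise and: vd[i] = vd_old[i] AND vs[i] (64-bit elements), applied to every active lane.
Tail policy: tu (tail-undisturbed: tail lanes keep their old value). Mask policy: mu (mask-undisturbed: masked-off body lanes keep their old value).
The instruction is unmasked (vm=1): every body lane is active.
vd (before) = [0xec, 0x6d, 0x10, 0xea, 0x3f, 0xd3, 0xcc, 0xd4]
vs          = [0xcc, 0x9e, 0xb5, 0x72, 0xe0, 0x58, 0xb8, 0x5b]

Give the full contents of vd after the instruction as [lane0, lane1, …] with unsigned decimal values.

VLMAX = VLEN×LMUL/SEW = 128×4/64 = 8
vl = min(AVL, VLMAX) = min(3, 8) = 3
lane  0: and(0xec,0xcc) ⇒ 0xcc
lane  1: and(0x6d,0x9e) ⇒ 0x0c
lane  2: and(0x10,0xb5) ⇒ 0x10
lane  3: tail/keep ⇒ 0xea
lane  4: tail/keep ⇒ 0x3f
lane  5: tail/keep ⇒ 0xd3
lane  6: tail/keep ⇒ 0xcc
lane  7: tail/keep ⇒ 0xd4

vd = [204, 12, 16, 234, 63, 211, 204, 212]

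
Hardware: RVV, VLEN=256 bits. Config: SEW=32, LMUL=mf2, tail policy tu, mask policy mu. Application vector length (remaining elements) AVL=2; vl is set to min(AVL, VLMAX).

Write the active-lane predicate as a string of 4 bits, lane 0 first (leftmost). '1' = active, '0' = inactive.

predicate = 1100

VLMAX = (256 × 1/2) / 32 = 4 lanes
vl = min(AVL, VLMAX) = min(2, 4) = 2
bits (lane 0 leftmost): 1100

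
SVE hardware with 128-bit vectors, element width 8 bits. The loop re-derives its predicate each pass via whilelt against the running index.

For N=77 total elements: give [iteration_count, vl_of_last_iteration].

[iterations, last_vl] = [5, 13]

128-bit reg / 8-bit elem → 16 lanes
N=77: ⌈77/16⌉ = 5 iters; last vl = 77 − 4×16 = 13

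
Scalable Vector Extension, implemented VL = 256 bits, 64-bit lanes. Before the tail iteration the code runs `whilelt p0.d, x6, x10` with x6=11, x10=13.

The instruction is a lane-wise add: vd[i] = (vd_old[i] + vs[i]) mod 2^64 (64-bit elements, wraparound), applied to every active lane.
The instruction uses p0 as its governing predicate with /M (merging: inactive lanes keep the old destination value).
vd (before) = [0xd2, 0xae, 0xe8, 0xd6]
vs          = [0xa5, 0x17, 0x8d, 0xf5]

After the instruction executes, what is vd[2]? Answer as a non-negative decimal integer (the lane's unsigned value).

register lanes = 256/64 = 4
active while 11+j < 13, i.e. j ∈ [0,2) capped at 4 ⇒ 2
[0] add(0xd2,0xa5) = 0x177
[1] add(0xae,0x17) = 0xc5
[2] tail/keep = 0xe8
[3] tail/keep = 0xd6

vd[2] = 232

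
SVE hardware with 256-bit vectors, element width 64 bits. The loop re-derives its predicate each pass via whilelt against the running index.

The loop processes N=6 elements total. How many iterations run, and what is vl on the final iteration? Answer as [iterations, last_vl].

256-bit reg / 64-bit elem → 4 lanes
iterations = ceil(6/4) = 2; final-pass vl = 2

[iterations, last_vl] = [2, 2]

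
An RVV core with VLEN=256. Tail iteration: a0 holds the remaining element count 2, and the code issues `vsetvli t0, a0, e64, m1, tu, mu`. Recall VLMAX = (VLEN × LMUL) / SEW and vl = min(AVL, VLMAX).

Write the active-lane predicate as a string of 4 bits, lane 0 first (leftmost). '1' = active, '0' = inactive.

VLMAX = (256 × 1) / 64 = 4 lanes
AVL=2 ≤ VLMAX=4, so vl = 2
bits (lane 0 leftmost): 1100

predicate = 1100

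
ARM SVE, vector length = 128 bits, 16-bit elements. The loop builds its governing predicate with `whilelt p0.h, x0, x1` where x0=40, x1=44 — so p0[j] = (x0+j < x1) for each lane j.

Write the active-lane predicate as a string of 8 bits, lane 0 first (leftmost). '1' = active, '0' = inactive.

lane count: 128 div 16 = 8
whilelt: lane j active iff 40+j < 44 → j < 4 → 4 active
bits (lane 0 leftmost): 11110000

predicate = 11110000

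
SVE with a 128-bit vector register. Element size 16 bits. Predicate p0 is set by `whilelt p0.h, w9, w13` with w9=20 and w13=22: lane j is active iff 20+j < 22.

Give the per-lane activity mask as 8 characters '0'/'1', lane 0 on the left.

predicate = 11000000

lane count: 128 div 16 = 8
active while 20+j < 22, i.e. j ∈ [0,2) capped at 8 ⇒ 2
bits (lane 0 leftmost): 11000000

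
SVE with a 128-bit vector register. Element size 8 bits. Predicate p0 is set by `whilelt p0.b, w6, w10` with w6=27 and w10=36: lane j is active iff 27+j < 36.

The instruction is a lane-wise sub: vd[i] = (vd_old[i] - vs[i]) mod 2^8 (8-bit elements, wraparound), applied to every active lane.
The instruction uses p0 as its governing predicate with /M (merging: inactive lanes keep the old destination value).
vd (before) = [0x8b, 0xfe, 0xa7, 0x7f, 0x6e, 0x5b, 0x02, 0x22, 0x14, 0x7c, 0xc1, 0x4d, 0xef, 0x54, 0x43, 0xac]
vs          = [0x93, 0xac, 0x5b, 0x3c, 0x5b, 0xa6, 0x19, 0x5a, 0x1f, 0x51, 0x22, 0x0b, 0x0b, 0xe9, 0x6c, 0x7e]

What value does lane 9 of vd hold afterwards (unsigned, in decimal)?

128-bit reg / 8-bit elem → 16 lanes
whilelt: lane j active iff 27+j < 36 → j < 9 → 9 active
lane  0: sub(0x8b,0x93) ⇒ 0xf8
lane  1: sub(0xfe,0xac) ⇒ 0x52
lane  2: sub(0xa7,0x5b) ⇒ 0x4c
lane  3: sub(0x7f,0x3c) ⇒ 0x43
lane  4: sub(0x6e,0x5b) ⇒ 0x13
lane  5: sub(0x5b,0xa6) ⇒ 0xb5
lane  6: sub(0x02,0x19) ⇒ 0xe9
lane  7: sub(0x22,0x5a) ⇒ 0xc8
lane  8: sub(0x14,0x1f) ⇒ 0xf5
lane  9: tail/keep ⇒ 0x7c
lane 10: tail/keep ⇒ 0xc1
lane 11: tail/keep ⇒ 0x4d
lane 12: tail/keep ⇒ 0xef
lane 13: tail/keep ⇒ 0x54
lane 14: tail/keep ⇒ 0x43
lane 15: tail/keep ⇒ 0xac

vd[9] = 124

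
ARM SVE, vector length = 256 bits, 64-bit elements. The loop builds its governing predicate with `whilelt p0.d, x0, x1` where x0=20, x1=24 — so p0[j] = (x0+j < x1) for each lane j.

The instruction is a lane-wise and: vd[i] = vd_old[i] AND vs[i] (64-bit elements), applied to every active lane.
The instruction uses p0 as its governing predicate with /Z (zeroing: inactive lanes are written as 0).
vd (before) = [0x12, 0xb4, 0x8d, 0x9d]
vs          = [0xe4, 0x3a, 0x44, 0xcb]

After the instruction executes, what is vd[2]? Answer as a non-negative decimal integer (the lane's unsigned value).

256-bit reg / 64-bit elem → 4 lanes
whilelt: lane j active iff 20+j < 24 → j < 4 → 4 active
[0] and(0x12,0xe4) = 0x00
[1] and(0xb4,0x3a) = 0x30
[2] and(0x8d,0x44) = 0x04
[3] and(0x9d,0xcb) = 0x89

vd[2] = 4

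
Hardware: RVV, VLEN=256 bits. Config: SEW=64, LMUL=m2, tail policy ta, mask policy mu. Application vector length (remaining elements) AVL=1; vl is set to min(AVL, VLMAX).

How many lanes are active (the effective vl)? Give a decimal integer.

vl = 1

VLMAX = (256 × 2) / 64 = 8 lanes
vl = min(AVL, VLMAX) = min(1, 8) = 1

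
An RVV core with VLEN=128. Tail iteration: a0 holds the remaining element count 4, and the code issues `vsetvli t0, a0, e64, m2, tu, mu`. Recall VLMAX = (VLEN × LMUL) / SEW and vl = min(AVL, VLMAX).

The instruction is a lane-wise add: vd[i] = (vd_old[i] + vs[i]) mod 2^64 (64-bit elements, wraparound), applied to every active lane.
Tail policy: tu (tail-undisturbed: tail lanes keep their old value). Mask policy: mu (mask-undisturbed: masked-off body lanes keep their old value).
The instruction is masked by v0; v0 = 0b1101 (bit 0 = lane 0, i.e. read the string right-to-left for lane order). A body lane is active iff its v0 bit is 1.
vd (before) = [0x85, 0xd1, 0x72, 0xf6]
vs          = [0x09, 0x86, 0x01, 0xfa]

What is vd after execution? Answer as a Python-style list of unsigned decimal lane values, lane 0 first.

lanes per group: 128·2/64 = 4
vl ← min(4, 4) = 4
vd[0] add(0x85,0x09) -> 0x8e
vd[1] mask-off/keep -> 0xd1
vd[2] add(0x72,0x01) -> 0x73
vd[3] add(0xf6,0xfa) -> 0x1f0

vd = [142, 209, 115, 496]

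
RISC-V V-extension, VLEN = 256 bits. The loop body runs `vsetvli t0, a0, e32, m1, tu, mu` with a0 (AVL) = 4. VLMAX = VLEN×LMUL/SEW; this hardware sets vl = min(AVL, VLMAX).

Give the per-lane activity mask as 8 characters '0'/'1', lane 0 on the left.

predicate = 11110000

VLMAX = VLEN×LMUL/SEW = 256×1/32 = 8
AVL=4 ≤ VLMAX=8, so vl = 4
bits (lane 0 leftmost): 11110000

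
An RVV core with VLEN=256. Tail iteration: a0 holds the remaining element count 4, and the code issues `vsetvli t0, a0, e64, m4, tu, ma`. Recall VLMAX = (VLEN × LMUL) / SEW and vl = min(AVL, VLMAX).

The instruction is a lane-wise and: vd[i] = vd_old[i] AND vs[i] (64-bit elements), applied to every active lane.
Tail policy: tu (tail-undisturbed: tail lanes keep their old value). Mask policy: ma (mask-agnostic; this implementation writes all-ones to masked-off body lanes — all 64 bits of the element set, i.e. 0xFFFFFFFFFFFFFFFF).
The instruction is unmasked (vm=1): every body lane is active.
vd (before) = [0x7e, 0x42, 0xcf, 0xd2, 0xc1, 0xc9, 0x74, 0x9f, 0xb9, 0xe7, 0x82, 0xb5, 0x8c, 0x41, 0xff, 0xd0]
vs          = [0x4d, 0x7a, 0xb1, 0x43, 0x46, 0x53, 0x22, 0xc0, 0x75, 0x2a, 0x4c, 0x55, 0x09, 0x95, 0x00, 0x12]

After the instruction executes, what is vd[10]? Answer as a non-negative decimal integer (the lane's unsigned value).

VLMAX = (256 × 4) / 64 = 16 lanes
AVL=4 ≤ VLMAX=16, so vl = 4
[0] and(0x7e,0x4d) = 0x4c
[1] and(0x42,0x7a) = 0x42
[2] and(0xcf,0xb1) = 0x81
[3] and(0xd2,0x43) = 0x42
[4] tail/keep = 0xc1
[5] tail/keep = 0xc9
[6] tail/keep = 0x74
[7] tail/keep = 0x9f
[8] tail/keep = 0xb9
[9] tail/keep = 0xe7
[10] tail/keep = 0x82
[11] tail/keep = 0xb5
[12] tail/keep = 0x8c
[13] tail/keep = 0x41
[14] tail/keep = 0xff
[15] tail/keep = 0xd0

vd[10] = 130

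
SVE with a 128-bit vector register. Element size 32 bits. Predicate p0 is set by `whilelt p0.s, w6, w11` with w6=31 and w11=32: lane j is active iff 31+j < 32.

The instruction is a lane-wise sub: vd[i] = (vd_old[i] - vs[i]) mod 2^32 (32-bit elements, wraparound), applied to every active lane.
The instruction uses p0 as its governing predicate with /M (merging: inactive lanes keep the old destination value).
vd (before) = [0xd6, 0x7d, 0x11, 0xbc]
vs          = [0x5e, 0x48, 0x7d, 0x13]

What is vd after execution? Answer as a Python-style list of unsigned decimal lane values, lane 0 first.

register lanes = 128/32 = 4
p0[j] = (31+j < 32); true for j=0..0 → 1 lanes set
  i=0: sub(0xd6,0x5e) → 120
  i=1: tail/keep → 125
  i=2: tail/keep → 17
  i=3: tail/keep → 188

vd = [120, 125, 17, 188]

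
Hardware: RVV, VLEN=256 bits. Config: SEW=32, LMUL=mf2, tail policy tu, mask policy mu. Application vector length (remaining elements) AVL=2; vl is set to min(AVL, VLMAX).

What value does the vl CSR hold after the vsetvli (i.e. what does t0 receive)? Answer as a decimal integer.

vl = 2

VLMAX = VLEN×LMUL/SEW = 256×1/2/32 = 4
vl = min(AVL, VLMAX) = min(2, 4) = 2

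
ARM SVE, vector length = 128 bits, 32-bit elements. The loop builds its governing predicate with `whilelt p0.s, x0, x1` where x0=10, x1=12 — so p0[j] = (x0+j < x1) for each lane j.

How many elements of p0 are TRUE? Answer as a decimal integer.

vl = 2

lane count: 128 div 32 = 4
whilelt: lane j active iff 10+j < 12 → j < 2 → 2 active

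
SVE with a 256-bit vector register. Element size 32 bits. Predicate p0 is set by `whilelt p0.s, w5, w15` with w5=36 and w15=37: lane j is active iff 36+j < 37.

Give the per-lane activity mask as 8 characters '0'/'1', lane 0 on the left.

predicate = 10000000

256-bit reg / 32-bit elem → 8 lanes
p0[j] = (36+j < 37); true for j=0..0 → 1 lanes set
bits (lane 0 leftmost): 10000000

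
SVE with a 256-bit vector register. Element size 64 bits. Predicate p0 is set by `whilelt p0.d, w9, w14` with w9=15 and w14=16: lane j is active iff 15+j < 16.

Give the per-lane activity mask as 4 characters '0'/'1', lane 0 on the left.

lane count: 256 div 64 = 4
whilelt: lane j active iff 15+j < 16 → j < 1 → 1 active
bits (lane 0 leftmost): 1000

predicate = 1000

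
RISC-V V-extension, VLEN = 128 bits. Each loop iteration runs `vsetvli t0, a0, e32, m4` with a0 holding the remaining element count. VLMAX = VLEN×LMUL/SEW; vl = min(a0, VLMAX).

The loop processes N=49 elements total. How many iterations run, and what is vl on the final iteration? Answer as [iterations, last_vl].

[iterations, last_vl] = [4, 1]

lanes per group: 128·4/32 = 16
49 elements at 16/iter → 4 passes, remainder 1 on the last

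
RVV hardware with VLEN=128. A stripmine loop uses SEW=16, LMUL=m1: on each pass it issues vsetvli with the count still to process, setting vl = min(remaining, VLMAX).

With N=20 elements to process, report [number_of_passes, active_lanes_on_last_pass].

VLMAX = VLEN×LMUL/SEW = 128×1/16 = 8
iterations = ceil(20/8) = 3; final-pass vl = 4

[iterations, last_vl] = [3, 4]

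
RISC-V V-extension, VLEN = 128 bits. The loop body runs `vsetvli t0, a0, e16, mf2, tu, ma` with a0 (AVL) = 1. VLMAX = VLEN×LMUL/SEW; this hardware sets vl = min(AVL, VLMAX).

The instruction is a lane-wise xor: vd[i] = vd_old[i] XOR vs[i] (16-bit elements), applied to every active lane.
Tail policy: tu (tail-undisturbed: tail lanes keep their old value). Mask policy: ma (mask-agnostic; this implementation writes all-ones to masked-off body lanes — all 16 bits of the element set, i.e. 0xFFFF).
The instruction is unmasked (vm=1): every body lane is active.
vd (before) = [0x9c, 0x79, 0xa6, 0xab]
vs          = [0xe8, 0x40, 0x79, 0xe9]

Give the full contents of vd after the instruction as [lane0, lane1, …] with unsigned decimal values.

lanes per group: 128·1/2/16 = 4
AVL=1 ≤ VLMAX=4, so vl = 1
  i=0: xor(0x9c,0xe8) → 116
  i=1: tail/keep → 121
  i=2: tail/keep → 166
  i=3: tail/keep → 171

vd = [116, 121, 166, 171]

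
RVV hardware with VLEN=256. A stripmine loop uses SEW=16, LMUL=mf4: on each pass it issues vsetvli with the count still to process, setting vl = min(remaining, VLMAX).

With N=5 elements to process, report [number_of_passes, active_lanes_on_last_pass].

VLMAX = VLEN×LMUL/SEW = 256×1/4/16 = 4
N=5: ⌈5/4⌉ = 2 iters; last vl = 5 − 1×4 = 1

[iterations, last_vl] = [2, 1]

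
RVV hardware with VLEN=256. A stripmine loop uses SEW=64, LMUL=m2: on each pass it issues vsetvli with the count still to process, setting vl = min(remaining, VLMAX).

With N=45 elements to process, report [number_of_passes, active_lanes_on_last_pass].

[iterations, last_vl] = [6, 5]

lanes per group: 256·2/64 = 8
45 elements at 8/iter → 6 passes, remainder 5 on the last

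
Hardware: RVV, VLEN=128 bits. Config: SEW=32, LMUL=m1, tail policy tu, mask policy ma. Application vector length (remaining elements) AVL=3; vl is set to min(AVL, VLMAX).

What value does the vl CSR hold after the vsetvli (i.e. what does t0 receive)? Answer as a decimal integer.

vl = 3

VLMAX = VLEN×LMUL/SEW = 128×1/32 = 4
vl ← min(3, 4) = 3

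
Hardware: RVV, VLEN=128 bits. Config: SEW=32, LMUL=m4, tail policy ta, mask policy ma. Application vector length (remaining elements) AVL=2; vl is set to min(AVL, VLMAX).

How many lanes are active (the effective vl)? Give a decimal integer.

VLMAX = (128 × 4) / 32 = 16 lanes
vl ← min(2, 16) = 2

vl = 2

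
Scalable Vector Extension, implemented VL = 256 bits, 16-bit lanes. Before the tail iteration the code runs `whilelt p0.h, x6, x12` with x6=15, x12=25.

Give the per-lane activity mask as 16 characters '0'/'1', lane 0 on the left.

predicate = 1111111111000000

256-bit reg / 16-bit elem → 16 lanes
whilelt: lane j active iff 15+j < 25 → j < 10 → 10 active
bits (lane 0 leftmost): 1111111111000000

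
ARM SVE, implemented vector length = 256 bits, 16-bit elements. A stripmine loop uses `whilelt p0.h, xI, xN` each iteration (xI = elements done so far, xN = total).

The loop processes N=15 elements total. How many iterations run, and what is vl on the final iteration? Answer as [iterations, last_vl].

[iterations, last_vl] = [1, 15]

256-bit reg / 16-bit elem → 16 lanes
N=15: ⌈15/16⌉ = 1 iters; last vl = 15 − 0×16 = 15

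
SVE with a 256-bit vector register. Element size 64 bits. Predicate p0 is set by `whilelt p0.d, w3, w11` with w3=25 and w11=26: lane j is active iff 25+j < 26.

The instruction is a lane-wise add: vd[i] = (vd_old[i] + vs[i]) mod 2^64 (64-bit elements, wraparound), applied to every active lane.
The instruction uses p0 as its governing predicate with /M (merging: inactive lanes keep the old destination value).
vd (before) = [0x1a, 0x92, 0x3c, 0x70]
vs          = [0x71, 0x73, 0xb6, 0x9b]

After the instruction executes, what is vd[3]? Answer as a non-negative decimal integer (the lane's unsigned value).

256-bit reg / 64-bit elem → 4 lanes
p0[j] = (25+j < 26); true for j=0..0 → 1 lanes set
lane  0: add(0x1a,0x71) ⇒ 0x8b
lane  1: tail/keep ⇒ 0x92
lane  2: tail/keep ⇒ 0x3c
lane  3: tail/keep ⇒ 0x70

vd[3] = 112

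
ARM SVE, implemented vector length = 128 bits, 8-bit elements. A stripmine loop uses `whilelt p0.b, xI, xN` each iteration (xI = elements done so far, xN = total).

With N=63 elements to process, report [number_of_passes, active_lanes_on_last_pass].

128-bit reg / 8-bit elem → 16 lanes
63 elements at 16/iter → 4 passes, remainder 15 on the last

[iterations, last_vl] = [4, 15]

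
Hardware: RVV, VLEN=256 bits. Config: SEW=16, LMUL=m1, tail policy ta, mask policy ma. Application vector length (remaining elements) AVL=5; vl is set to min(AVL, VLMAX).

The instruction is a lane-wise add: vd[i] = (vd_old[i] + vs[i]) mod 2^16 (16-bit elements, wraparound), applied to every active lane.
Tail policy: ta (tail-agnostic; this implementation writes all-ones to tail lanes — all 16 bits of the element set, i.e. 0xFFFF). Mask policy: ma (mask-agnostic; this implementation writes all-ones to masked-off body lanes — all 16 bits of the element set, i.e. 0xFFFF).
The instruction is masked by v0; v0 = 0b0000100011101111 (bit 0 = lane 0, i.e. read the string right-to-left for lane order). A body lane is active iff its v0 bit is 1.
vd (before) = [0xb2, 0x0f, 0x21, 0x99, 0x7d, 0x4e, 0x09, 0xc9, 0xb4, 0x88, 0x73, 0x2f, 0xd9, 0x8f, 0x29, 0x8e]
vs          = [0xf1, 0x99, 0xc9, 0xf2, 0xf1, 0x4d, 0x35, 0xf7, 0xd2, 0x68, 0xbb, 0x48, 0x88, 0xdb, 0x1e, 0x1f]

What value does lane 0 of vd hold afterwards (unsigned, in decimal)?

lanes per group: 256·1/16 = 16
vl ← min(5, 16) = 5
  i=0: add(0xb2,0xf1) → 419
  i=1: add(0x0f,0x99) → 168
  i=2: add(0x21,0xc9) → 234
  i=3: add(0x99,0xf2) → 395
  i=4: mask-off/ones → 65535
  i=5: tail/ones → 65535
  i=6: tail/ones → 65535
  i=7: tail/ones → 65535
  i=8: tail/ones → 65535
  i=9: tail/ones → 65535
  i=10: tail/ones → 65535
  i=11: tail/ones → 65535
  i=12: tail/ones → 65535
  i=13: tail/ones → 65535
  i=14: tail/ones → 65535
  i=15: tail/ones → 65535

vd[0] = 419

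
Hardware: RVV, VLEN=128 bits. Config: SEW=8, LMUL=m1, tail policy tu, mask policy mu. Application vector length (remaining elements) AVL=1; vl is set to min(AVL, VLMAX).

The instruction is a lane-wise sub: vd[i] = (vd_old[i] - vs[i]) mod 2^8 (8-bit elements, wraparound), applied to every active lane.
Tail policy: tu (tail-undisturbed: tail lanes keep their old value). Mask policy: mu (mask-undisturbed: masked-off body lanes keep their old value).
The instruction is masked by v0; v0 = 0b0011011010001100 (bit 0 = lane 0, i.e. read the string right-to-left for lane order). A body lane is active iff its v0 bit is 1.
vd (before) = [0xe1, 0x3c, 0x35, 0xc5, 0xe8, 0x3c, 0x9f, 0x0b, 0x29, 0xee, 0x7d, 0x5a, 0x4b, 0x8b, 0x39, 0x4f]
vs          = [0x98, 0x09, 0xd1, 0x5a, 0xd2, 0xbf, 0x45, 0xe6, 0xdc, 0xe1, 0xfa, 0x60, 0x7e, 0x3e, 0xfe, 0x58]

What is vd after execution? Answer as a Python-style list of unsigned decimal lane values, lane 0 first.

lanes per group: 128·1/8 = 16
vl ← min(1, 16) = 1
  i=0: mask-off/keep → 225
  i=1: tail/keep → 60
  i=2: tail/keep → 53
  i=3: tail/keep → 197
  i=4: tail/keep → 232
  i=5: tail/keep → 60
  i=6: tail/keep → 159
  i=7: tail/keep → 11
  i=8: tail/keep → 41
  i=9: tail/keep → 238
  i=10: tail/keep → 125
  i=11: tail/keep → 90
  i=12: tail/keep → 75
  i=13: tail/keep → 139
  i=14: tail/keep → 57
  i=15: tail/keep → 79

vd = [225, 60, 53, 197, 232, 60, 159, 11, 41, 238, 125, 90, 75, 139, 57, 79]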